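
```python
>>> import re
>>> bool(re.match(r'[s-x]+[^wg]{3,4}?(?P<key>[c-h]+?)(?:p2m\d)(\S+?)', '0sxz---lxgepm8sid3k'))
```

False

`re.match` won't scan ahead — the pattern has to work from the very first character.
Here position 0 doesn't satisfy it, so the call returns None, and `bool(None)` is False.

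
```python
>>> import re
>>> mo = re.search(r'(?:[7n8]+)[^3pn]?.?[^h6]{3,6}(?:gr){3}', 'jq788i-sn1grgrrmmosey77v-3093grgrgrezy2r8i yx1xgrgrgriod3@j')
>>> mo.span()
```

(21, 35)

The match spans [21:35] → '77v-3093grgrgr'.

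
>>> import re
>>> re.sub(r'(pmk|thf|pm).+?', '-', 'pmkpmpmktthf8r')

Branches in `(...|...)` are attempted left-to-right; the first branch that allows the whole pattern to succeed is taken.
Each match is replaced by '-'.

'-m--r'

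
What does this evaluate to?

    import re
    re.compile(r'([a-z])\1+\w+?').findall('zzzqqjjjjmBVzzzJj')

`\1` has to match the exact text group 1 already captured.
Walking the string: at [0:4] match 'zzzq', group 1 = 'z'; at [5:10] match 'jjjjm', group 1 = 'j'; at [12:16] match 'zzzJ', group 1 = 'z'.
One capturing group, so `findall` returns just the captured substring from each match — 3 in all.

['z', 'j', 'z']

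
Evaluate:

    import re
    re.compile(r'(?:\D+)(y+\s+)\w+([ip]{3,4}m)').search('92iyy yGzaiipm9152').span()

(2, 14)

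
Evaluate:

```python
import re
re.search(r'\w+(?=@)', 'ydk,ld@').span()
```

(4, 6)

Lookahead/lookbehind check context without consuming it, so the matched span excludes the asserted characters.
The match spans [4:6] → 'ld'.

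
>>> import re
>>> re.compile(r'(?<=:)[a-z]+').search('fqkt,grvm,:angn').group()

'angn'

The positive lookaround only admits positions where the adjacent text matches; those characters stay outside the span.
`re.search` scans for the first position where the pattern succeeds.
The match spans [11:15] → 'angn'.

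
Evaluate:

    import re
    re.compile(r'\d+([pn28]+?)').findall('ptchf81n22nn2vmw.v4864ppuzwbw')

['n', 'n', 'p']

With the lazy modifier that quantifier settles for the fewest repetitions that let the rest of the pattern succeed (the atoms after it are unaffected and can still be greedy).
One capturing group, so `findall` returns just the captured substring from each match — 3 in all.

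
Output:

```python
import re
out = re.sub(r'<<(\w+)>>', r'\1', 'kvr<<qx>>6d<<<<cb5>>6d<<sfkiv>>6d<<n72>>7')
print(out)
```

Matches: at [3:9] → '<<qx>>'; at [13:20] → '<<cb5>>'; at [22:31] → '<<sfkiv>>'; at [33:40] → '<<n72>>'.
`\1` in the replacement pulls in group 1's text for each match.

kvrqx6d<<cb56dsfkiv6dn727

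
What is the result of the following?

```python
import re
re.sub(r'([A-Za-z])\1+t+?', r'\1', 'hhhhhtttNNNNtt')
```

'httNt'

After group 1 captures some text, `\1` only succeeds where that same text appears again.
Matches: at [0:6] → 'hhhhht'; at [8:13] → 'NNNNt'.
The replacement refers to a captured group, so each match is rewritten using its own captured text.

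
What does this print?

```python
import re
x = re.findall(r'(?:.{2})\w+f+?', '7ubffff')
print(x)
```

['7ubffff']

No capturing groups, so `findall` returns the 1 full match string.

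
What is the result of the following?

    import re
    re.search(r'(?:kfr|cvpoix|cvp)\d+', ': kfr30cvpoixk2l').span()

(2, 7)

`search` walks the string left to right and returns the first match it finds.
The match spans [2:7] → 'kfr30'.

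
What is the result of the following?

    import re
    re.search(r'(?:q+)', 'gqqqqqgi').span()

This matches one or more of a literal 'q' (non-capturing group).
`re.search` tries every starting position until one works.
The match spans [1:6] → 'qqqqq'.

(1, 6)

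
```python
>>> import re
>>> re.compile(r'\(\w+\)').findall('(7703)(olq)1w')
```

['(7703)', '(olq)']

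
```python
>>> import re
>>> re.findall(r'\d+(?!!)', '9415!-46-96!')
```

['941', '46', '9']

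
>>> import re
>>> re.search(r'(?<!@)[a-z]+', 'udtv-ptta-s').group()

'udtv'

The negative lookaround is zero-width — it rules out positions where the adjacent text would match, without consuming anything.
`search` walks the string left to right and returns the first match it finds.
The match spans [0:4] → 'udtv'.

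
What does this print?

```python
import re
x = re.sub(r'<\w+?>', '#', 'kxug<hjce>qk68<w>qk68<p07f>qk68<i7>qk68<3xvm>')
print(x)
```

kxug#qk68#qk68#qk68#qk68#

Matches: at [4:10] → '<hjce>'; at [14:17] → '<w>'; at [21:27] → '<p07f>'; at [31:35] → '<i7>'; at [39:45] → '<3xvm>'.
Every occurrence is swapped for '#'.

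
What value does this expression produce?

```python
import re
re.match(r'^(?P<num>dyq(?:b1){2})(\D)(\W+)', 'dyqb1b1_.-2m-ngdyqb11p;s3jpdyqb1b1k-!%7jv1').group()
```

'dyqb1b1_.-'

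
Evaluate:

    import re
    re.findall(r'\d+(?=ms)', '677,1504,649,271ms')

The lookaround is zero-width — it requires the adjacent text to match without consuming it, so the asserted text isn't part of the match.
Walking the string: at [13:16] → '271'.
With no groups in the pattern, `findall` gives back each whole match — 1 here.

['271']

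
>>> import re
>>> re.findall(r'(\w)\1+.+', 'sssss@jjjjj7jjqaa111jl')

['s']

`\1` is not a pattern — it's the concrete string captured by group 1, re-applied verbatim.
One capturing group, so `findall` returns just the captured substring from the one match — 1 in all.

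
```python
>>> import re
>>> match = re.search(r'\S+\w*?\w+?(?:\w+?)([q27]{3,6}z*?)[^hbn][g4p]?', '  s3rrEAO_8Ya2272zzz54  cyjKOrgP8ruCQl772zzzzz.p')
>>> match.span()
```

This matches one or more of a non-whitespace character, then zero or more of a word character (lazy), then one or more of a word character (lazy); then one or more of a word character (lazy) (non-capturing group); then 3 to 6 of one of [q27], then zero or more of a literal 'z' (lazy) (captured); then any character except [hbn], then optionally one of [g4p].
The `?` after the quantifier makes it lazy — it takes as little as possible before letting the rest of the pattern try.
Unlike `match`, `search` isn't anchored — it looks for the pattern anywhere in the string.
The match spans [2:18] → 's3rrEAO_8Ya2272z'.
Captured: group 1 = '272'.

(2, 18)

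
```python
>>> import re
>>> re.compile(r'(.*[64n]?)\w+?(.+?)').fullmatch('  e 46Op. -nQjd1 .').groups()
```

('  e 46Op. -nQjd', ' .')

The match spans [0:18] → '  e 46Op. -nQjd1 .'.
Captured: group 1 = '  e 46Op. -nQjd', group 2 = ' .'.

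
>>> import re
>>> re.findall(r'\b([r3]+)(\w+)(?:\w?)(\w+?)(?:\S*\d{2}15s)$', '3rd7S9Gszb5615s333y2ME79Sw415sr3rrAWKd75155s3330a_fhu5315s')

[('3r', 'd7S9Gszb5615s333y2ME79Sw415sr3rrAWKd75155s3330a_fh', 'u')]

This matches a word boundary (`\b`, zero-width); then one or more of one of [r3] (captured); then one or more of a word character (captured); then optionally a word character (non-capturing group); then one or more of a word character (lazy) (captured); then zero or more of a non-whitespace character, then exactly 2 of a digit, then the literal '15s' (non-capturing group); then anchored at the end.
Walking the string: at [0:58] match '3rd7S9Gszb5615s333y2ME79Sw415sr3rrAWKd75155s3330a_fhu5315s', groups = ('3r', 'd7S9Gszb5615s333y2ME79Sw415sr3rrAWKd75155s3330a_fh', 'u').
With 3 capturing groups, `findall` returns a 3-tuple per match.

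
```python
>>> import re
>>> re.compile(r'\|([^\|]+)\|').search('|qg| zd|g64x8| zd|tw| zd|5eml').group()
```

'|qg|'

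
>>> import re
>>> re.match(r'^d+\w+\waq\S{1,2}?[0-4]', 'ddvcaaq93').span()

(0, 9)

`re.match` won't scan ahead — the pattern has to work from the very first character.
The match spans [0:9] → 'ddvcaaq93'.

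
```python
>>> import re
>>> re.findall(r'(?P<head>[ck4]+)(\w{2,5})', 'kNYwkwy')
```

[('k', 'NYwkw')]

This matches one or more of one of [ck4] (captured as 'head'); then 2 to 5 of a word character (captured).
Scanning left to right: at [0:6] match 'kNYwkw', groups = ('k', 'NYwkw').
2 groups means the one result is a tuple of 2 captured strings — 1 here.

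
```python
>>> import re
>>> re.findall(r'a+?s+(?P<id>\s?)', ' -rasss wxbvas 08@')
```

[' ', ' ']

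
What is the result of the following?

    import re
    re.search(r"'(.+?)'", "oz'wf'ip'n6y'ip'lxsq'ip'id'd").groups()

('wf',)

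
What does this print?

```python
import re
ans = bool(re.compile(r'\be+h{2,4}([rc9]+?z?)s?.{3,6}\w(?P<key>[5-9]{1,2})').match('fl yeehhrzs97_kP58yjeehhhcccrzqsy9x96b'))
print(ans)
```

False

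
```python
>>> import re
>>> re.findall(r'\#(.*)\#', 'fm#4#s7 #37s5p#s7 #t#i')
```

['4#s7 #37s5p#s7 #t']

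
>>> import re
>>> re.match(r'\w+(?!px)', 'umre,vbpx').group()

'umre'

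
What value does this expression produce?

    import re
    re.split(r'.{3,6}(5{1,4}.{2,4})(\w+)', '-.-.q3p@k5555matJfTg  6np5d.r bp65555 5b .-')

['-.-', '5555matJ', 'fTg', '', '5d.r ', 'bp65555', ' 5b .-']

The group in the pattern means `split` returns the separators' captures alongside the pieces.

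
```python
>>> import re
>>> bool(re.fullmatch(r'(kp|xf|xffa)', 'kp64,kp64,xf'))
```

False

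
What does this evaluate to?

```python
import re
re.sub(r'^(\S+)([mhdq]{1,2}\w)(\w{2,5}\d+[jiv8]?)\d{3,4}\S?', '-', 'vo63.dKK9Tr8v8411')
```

'-'

This matches anchored at the start of the string; then one or more of a non-whitespace character (captured); then 1 to 2 of one of [mhdq], then a word character (captured); then 2 to 5 of a word character, then one or more of a digit, then optionally one of [jiv8] (captured); then 3 to 4 of a digit, then optionally a non-whitespace character.
Matches: at [0:17] → 'vo63.dKK9Tr8v8411'.
Every occurrence is swapped for '-'.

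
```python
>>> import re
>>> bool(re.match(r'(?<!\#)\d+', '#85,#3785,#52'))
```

False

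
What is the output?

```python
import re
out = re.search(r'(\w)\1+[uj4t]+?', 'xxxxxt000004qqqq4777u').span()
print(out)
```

(0, 6)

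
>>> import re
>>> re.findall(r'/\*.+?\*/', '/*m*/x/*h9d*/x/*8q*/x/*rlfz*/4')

Matches: at [0:5] → '/*m*/'; at [6:13] → '/*h9d*/'; at [14:20] → '/*8q*/'; at [21:29] → '/*rlfz*/'.
`findall` yields the raw match text (4 of them) because the pattern has no groups.

['/*m*/', '/*h9d*/', '/*8q*/', '/*rlfz*/']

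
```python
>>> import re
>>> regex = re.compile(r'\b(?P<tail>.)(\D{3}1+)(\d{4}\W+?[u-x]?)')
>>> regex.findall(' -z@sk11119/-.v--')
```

Pattern: a word boundary (`\b`, zero-width); then any character (captured as 'tail'); then exactly 3 of a non-digit, then one or more of a literal '1' (captured); then exactly 4 of a digit, then one or more of a non-word character (lazy), then optionally a character in [u-x] (captured).
Because the quantifier is non-greedy, it stops expanding at the earliest point where the rest of the pattern can succeed.
Walking the string: at [2:12] match 'z@sk11119/', groups = ('z', '@sk1', '1119/').
With 3 capturing groups, `findall` returns a 3-tuple per match.

[('z', '@sk1', '1119/')]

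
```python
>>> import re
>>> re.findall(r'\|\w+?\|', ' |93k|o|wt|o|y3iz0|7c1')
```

Since nothing is captured, `findall` lists the 3 matched substrings directly.

['|93k|', '|wt|', '|y3iz0|']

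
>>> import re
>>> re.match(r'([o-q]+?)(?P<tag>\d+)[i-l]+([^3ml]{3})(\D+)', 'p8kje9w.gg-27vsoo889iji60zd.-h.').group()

'p8kje9w.gg-'

`match` is anchored at position 0; if the pattern doesn't fit there, it returns None.
The match spans [0:11] → 'p8kje9w.gg-'.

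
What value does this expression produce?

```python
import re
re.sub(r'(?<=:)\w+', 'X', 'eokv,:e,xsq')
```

The positive lookaround only admits positions where the adjacent text matches; those characters stay outside the span.
Matches: at [6:7] → 'e'.
Every occurrence is swapped for 'X'.

'eokv,:X,xsq'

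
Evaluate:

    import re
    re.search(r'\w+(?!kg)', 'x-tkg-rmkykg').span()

The negative lookahead/lookbehind blocks any match where the forbidden context is present.
`search` walks the string left to right and returns the first match it finds.
The match spans [0:1] → 'x'.

(0, 1)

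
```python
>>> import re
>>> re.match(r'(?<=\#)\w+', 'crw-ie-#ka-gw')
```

None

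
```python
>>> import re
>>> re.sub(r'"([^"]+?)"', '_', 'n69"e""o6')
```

`sub` substitutes '_' at each match site.

'n69_"o6'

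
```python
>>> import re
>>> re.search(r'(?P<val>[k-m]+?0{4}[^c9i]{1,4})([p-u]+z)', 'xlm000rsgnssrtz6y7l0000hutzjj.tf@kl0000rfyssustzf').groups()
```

The match spans [18:27] → 'l0000hutz'.
Captured: group 1 = 'l0000hu', group 2 = 'tz'.

('l0000hu', 'tz')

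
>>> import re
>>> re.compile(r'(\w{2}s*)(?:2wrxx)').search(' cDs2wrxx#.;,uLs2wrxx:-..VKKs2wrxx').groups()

('cDs',)

The match spans [1:9] → 'cDs2wrxx'.
Captured: group 1 = 'cDs'.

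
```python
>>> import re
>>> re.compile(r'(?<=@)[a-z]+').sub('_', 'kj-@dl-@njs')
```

'kj-@_-@_'

The `(?=…)`/`(?<=…)` assertion just peeks at neighbouring text; it doesn't advance the match position.
Matches: at [4:6] → 'dl'; at [8:11] → 'njs'.
`sub` substitutes '_' at each match site.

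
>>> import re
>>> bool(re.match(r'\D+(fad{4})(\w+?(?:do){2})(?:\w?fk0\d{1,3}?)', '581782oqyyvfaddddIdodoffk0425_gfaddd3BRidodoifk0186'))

False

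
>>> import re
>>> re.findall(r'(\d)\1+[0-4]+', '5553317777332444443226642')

`\1` has to match the exact text group 1 already captured.
Because there's exactly one group, `findall` drops the full match and keeps group 1 from each hit.

['5', '7', '6']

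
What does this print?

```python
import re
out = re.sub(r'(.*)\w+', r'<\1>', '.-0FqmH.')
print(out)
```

<.-0Fqm>.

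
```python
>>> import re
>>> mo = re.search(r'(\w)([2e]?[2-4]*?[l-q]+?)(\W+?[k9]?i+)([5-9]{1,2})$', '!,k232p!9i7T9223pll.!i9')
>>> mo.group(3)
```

'.!i'

Pattern: a word character (captured); then optionally one of [2e], then zero or more of a character in [2-4] (lazy), then one or more of a character in [l-q] (lazy) (captured); then one or more of a non-word character (lazy), then optionally one of [k9], then one or more of a literal 'i' (captured); then 1 to 2 of a character in [5-9] (captured); then anchored at the end.
`re.search` scans for the first position where the pattern succeeds.
The match spans [12:23] → '9223pll.!i9'.
Captured: group 1 = '9', group 2 = '223pll', group 3 = '.!i', group 4 = '9'.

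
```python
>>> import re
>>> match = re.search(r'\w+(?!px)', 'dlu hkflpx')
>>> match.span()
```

`(?!…)`/`(?<!…)` only lets a position through if the neighbouring text does NOT match; no characters are consumed.
`re.search` tries every starting position until one works.
The match spans [0:3] → 'dlu'.

(0, 3)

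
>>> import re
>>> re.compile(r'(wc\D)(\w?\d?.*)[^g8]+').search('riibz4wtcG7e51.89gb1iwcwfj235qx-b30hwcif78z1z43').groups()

('wcw', 'fj235qx-b30hwcif78z1z4')

Pattern: the literal 'wc', then a non-digit (captured); then optionally a word character, then optionally a digit, then zero or more of any character (captured); then one or more of any character except [g8].
`re.search` scans for the first position where the pattern succeeds.
The match spans [21:47] → 'wcwfj235qx-b30hwcif78z1z43'.
Captured: group 1 = 'wcw', group 2 = 'fj235qx-b30hwcif78z1z4'.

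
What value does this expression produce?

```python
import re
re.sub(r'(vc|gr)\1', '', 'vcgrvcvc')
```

'vcgr'

After group 1 captures some text, `\1` only succeeds where that same text appears again.
Matches: at [4:8] → 'vcvc'.
Every occurrence is swapped for ''.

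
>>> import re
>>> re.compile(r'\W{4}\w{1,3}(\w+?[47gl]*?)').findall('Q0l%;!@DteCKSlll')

Pattern: exactly 4 of a non-word character, then 1 to 3 of a word character; then one or more of a word character (lazy), then zero or more of one of [47gl] (lazy) (captured).
A `+?`/`*?`/`{m,n}?` starts at its minimum and grows only as far as needed for what follows to match.
Walking the string: at [3:11] match '%;!@DteC', group 1 = 'C'.
One capturing group, so `findall` returns just the captured substring from the one match — 1 in all.

['C']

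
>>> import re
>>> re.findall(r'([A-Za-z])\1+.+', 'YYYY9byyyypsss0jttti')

['Y']

After group 1 captures some text, `\1` only succeeds where that same text appears again.
`findall` collects group 1 from the one match (1 total).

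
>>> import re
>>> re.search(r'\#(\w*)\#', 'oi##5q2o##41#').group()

'##'

`re.search` tries every starting position until one works.
The match spans [2:4] → '##'.
Captured: group 1 = ''.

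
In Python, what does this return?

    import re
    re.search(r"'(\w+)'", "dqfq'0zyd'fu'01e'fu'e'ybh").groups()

('0zyd',)

The match spans [4:10] → "'0zyd'".
Captured: group 1 = '0zyd'.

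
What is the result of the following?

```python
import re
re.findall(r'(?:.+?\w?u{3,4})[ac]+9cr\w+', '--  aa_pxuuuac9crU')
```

With no groups in the pattern, `findall` gives back each whole match — 1 here.

['--  aa_pxuuuac9crU']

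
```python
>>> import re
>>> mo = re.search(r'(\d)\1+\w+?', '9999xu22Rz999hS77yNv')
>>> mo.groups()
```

('9',)

The match spans [0:5] → '9999x'.
Captured: group 1 = '9'.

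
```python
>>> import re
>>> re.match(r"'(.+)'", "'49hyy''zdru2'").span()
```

`match` is anchored at position 0; if the pattern doesn't fit there, it returns None.
The match spans [0:14] → "'49hyy''zdru2'".
Captured: group 1 = "49hyy''zdru2".

(0, 14)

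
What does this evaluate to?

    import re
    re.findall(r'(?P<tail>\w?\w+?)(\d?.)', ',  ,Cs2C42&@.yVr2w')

This matches optionally a word character, then one or more of a word character (lazy) (captured as 'tail'); then optionally a digit, then any character (captured).
A non-greedy quantifier consumes as few characters as it can — just enough that the remainder of the pattern still matches from where it stops; whatever follows it matches normally.
Matches: at [4:8] match 'Cs2C', groups = ('Cs', '2C'); at [8:11] match '42&', groups = ('42', '&'); at [13:16] match 'yVr', groups = ('yV', 'r'); at [16:18] match '2w', groups = ('2', 'w').
Multiple groups make `findall` return tuples — one 2-tuple for each match.

[('Cs', '2C'), ('42', '&'), ('yV', 'r'), ('2', 'w')]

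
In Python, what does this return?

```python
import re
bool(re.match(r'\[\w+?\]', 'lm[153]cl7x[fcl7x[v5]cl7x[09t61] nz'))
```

With `match`, the pattern is implicitly anchored at the beginning.
Here position 0 doesn't satisfy it, so the call returns None, and `bool(None)` is False.

False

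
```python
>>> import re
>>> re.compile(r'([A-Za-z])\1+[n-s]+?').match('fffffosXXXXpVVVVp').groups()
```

('f',)

The match spans [0:6] → 'fffffo'.
Captured: group 1 = 'f'.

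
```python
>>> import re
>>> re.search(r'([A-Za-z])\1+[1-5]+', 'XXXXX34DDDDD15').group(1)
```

'X'

The match spans [0:7] → 'XXXXX34'.
Captured: group 1 = 'X'.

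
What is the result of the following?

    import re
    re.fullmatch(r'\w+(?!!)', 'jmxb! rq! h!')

For `fullmatch`, every character of the input must be accounted for by the pattern.
Here there's no way to consume every character, so the call returns None.

None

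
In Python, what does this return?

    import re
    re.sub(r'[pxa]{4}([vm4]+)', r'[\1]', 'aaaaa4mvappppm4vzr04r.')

This matches exactly 4 of one of [pxa]; then one or more of one of [vm4] (captured).
Matches: at [1:8] → 'aaaa4mv'; at [9:16] → 'ppppm4v'.
The replacement refers to a captured group, so each match is rewritten using its own captured text.

'a[4mv]a[m4v]zr04r.'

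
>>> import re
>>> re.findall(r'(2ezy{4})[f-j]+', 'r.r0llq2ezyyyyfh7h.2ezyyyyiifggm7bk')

['2ezyyyy', '2ezyyyy']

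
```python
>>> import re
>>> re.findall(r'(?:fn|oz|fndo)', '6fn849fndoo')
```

Alternation isn't longest-match — the leftmost alternative that fits at this position is chosen.
Scanning left to right: at [1:3] → 'fn'; at [6:8] → 'fn'.
Since nothing is captured, `findall` lists the 2 matched substrings directly.

['fn', 'fn']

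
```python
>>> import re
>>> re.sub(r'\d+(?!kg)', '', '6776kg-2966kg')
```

The negative lookahead/lookbehind blocks any match where the forbidden context is present.
Every occurrence is swapped for ''.

'6kg-6kg'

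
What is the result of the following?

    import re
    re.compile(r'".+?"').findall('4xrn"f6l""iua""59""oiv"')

['"f6l"', '"iua"', '"59"', '"oiv"']

Because the quantifier is non-greedy, it stops expanding at the earliest point where the rest of the pattern can succeed.
Matches: at [4:9] → '"f6l"'; at [9:14] → '"iua"'; at [14:18] → '"59"'; at [18:23] → '"oiv"'.
Since nothing is captured, `findall` lists the 4 matched substrings directly.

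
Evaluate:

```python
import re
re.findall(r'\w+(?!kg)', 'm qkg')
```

['m', 'qkg']

The negative lookahead/lookbehind blocks any match where the forbidden context is present.
Since nothing is captured, `findall` lists the 2 matched substrings directly.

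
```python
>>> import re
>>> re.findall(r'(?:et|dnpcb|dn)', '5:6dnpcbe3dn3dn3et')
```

['dnpcb', 'dn', 'dn', 'et']

Alternation tries branches left to right and keeps the first one that lets the overall match succeed at that position.
Scanning left to right: at [3:8] → 'dnpcb'; at [10:12] → 'dn'; at [13:15] → 'dn'; at [16:18] → 'et'.
`findall` yields the raw match text (4 of them) because the pattern has no groups.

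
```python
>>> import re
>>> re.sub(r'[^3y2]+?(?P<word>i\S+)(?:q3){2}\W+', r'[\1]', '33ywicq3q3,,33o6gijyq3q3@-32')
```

'33y[icq3q3,,33o6gijy]32'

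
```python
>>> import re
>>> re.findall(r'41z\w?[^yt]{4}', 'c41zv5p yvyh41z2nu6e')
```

['41zv5p ', '41z2nu6e']

The pattern matches the literal '41z', then optionally a word character; then exactly 4 of any character except [yt].
Scanning left to right: at [1:8] → '41zv5p '; at [12:20] → '41z2nu6e'.
No capturing groups, so `findall` returns the 2 full match strings.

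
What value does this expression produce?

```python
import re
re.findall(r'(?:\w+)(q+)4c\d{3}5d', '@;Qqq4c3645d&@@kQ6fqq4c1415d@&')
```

['q', 'q']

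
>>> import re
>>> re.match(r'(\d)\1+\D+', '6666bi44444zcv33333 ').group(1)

'6'

The match spans [0:6] → '6666bi'.
Captured: group 1 = '6'.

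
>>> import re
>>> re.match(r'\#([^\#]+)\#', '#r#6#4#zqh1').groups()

('r',)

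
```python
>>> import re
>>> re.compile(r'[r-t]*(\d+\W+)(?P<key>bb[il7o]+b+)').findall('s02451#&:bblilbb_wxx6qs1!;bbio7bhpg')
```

[('02451#&:', 'bblilbb'), ('1!;', 'bbio7b')]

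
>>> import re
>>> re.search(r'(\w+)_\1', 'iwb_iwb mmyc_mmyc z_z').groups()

('iwb',)

The match spans [0:7] → 'iwb_iwb'.
Captured: group 1 = 'iwb'.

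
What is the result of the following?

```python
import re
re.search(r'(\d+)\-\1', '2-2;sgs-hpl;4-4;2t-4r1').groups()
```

('2',)

`\1` is not a pattern — it's the concrete string captured by group 1, re-applied verbatim.
`search` walks the string left to right and returns the first match it finds.
The match spans [0:3] → '2-2'.
Captured: group 1 = '2'.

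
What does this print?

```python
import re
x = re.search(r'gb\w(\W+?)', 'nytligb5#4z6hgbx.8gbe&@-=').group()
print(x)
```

gb5#

The pattern matches the literal 'gb', then a word character; then one or more of a non-word character (lazy) (captured).
`re.search` scans for the first position where the pattern succeeds.
The match spans [5:9] → 'gb5#'.
Captured: group 1 = '#'.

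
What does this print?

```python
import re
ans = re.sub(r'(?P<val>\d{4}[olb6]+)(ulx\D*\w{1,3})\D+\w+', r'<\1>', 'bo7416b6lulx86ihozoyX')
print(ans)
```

The replacement refers to a captured group, so each match is rewritten using its own captured text.

bo<7416b6l>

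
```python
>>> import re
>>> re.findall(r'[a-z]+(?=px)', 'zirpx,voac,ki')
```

['zir']

The `(?=…)`/`(?<=…)` assertion just peeks at neighbouring text; it doesn't advance the match position.
`findall` yields the raw match text (1 of them) because the pattern has no groups.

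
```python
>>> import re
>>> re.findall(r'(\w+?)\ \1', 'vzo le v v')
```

`\1` has to match the exact text group 1 already captured.
Walking the string: at [7:10] match 'v v', group 1 = 'v'.
One capturing group, so `findall` returns just the captured substring from the one match — 1 in all.

['v']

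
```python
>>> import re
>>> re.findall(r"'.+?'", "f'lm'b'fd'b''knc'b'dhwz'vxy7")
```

["'lm'", "'fd'", "''knc'", "'dhwz'"]

The `?` after the quantifier makes it lazy — it takes as little as possible before letting the rest of the pattern try.
Scanning left to right: at [1:5] → "'lm'"; at [6:10] → "'fd'"; at [11:17] → "''knc'"; at [18:24] → "'dhwz'".
Since nothing is captured, `findall` lists the 4 matched substrings directly.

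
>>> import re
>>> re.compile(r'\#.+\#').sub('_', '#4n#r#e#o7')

'_o7'

Matches: at [0:8] → '#4n#r#e#'.
Every occurrence is swapped for '_'.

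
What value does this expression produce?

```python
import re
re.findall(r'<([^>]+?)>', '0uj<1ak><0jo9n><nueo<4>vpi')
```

One capturing group, so `findall` returns just the captured substring from each match — 3 in all.

['1ak', '0jo9n', 'nueo<4']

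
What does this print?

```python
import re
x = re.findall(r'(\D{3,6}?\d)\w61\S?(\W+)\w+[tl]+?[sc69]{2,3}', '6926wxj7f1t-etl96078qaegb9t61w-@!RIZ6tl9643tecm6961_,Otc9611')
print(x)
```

Pattern: 3 to 6 of a non-digit (lazy), then a digit (captured); then a word character, then the literal '61', then optionally a non-whitespace character; then one or more of a non-word character (captured); then one or more of a word character, then one or more of one of [tl] (lazy); then 2 to 3 of one of [sc69].
2 groups means each result is a tuple of 2 captured strings — 2 here.

[('qaegb9', '-@!'), ('tecm6', ',')]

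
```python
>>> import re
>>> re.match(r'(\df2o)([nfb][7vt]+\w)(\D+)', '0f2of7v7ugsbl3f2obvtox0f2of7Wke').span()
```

Pattern: a digit, then the literal 'f2o' (captured); then one of [nfb], then one or more of one of [7vt], then a word character (captured); then one or more of a non-digit (captured).
`match` is anchored at position 0; if the pattern doesn't fit there, it returns None.
The match spans [0:13] → '0f2of7v7ugsbl'.
Captured: group 1 = '0f2o', group 2 = 'f7v7u', group 3 = 'gsbl'.

(0, 13)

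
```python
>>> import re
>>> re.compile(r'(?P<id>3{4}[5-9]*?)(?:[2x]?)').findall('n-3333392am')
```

['3333']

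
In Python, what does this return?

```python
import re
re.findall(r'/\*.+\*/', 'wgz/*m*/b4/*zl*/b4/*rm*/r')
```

['/*m*/b4/*zl*/b4/*rm*/']

With no groups in the pattern, `findall` gives back each whole match — 1 here.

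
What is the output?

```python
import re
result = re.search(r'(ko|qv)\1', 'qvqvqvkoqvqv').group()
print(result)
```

`\1` has to match the exact text group 1 already captured.
`re.search` scans for the first position where the pattern succeeds.
The match spans [0:4] → 'qvqv'.
Captured: group 1 = 'qv'.

qvqv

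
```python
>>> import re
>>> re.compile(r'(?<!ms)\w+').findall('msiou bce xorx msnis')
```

`(?!…)`/`(?<!…)` only lets a position through if the neighbouring text does NOT match; no characters are consumed.
Matches: at [0:5] → 'msiou'; at [6:9] → 'bce'; at [10:14] → 'xorx'; at [15:20] → 'msnis'.
`findall` yields the raw match text (4 of them) because the pattern has no groups.

['msiou', 'bce', 'xorx', 'msnis']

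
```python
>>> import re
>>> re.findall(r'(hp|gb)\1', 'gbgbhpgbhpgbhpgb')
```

The backreference `\1` re-matches whatever the first group consumed, character for character.
Because there's exactly one group, `findall` drops the full match and keeps group 1 from the one hit.

['gb']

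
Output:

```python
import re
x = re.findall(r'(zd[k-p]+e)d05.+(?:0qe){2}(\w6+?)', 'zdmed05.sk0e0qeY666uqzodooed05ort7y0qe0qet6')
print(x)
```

The pattern matches the literal 'zd', then one or more of a character in [k-p], then the literal 'e' (captured); then the literal 'd05', then one or more of any character, then the literal '0qe' repeated 2 times; then a word character, then one or more of the literal '6' (lazy) (captured).
Walking the string: at [0:43] match 'zdmed05.sk0e0qeY666uqzodooed05ort7y0qe0qet6', groups = ('zdme', 't6').
`findall` packs the 2 group values into a tuple for every match.

[('zdme', 't6')]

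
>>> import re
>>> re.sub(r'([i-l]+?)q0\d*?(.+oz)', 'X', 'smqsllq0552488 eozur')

'smqsXur'

Pattern: one or more of a character in [i-l] (lazy) (captured); then the literal 'q0', then zero or more of a digit (lazy); then one or more of any character, then the literal 'oz' (captured).
Every occurrence is swapped for 'X'.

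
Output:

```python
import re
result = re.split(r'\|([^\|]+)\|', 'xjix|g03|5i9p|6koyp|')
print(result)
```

['xjix', 'g03', '5i9p', '6koyp', '']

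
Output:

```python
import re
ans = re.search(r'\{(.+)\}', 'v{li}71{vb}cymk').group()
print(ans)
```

{li}71{vb}

`re.search` scans for the first position where the pattern succeeds.
The match spans [1:11] → '{li}71{vb}'.
Captured: group 1 = 'li}71{vb'.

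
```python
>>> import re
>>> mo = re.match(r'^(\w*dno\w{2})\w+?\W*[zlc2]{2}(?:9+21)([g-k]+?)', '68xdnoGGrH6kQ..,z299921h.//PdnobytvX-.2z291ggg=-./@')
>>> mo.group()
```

'68xdnoGGrH6kQ..,z299921h'

With `match`, the pattern is implicitly anchored at the beginning.
The match spans [0:24] → '68xdnoGGrH6kQ..,z299921h'.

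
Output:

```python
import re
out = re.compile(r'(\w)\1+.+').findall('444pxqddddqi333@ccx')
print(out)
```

['4']

`\1` is not a pattern — it's the concrete string captured by group 1, re-applied verbatim.
Walking the string: at [0:19] match '444pxqddddqi333@ccx', group 1 = '4'.
With a single group, `findall` returns only what that group captured — 1 item.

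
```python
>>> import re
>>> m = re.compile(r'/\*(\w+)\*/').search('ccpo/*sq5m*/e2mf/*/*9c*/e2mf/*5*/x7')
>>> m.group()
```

'/*sq5m*/'

The match spans [4:12] → '/*sq5m*/'.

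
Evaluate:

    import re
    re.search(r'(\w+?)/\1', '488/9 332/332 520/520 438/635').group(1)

`\1` is not a pattern — it's the concrete string captured by group 1, re-applied verbatim.
`re.search` tries every starting position until one works.
The match spans [6:13] → '332/332'.
Captured: group 1 = '332'.

'332'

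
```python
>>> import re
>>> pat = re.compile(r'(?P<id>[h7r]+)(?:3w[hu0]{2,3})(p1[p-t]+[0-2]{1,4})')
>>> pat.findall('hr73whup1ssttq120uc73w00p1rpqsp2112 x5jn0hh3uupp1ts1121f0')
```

[('hr7', 'p1ssttq120'), ('7', 'p1rpqsp2112')]

The pattern matches one or more of one of [h7r] (captured as 'id'); then the literal '3w', then 2 to 3 of one of [hu0] (non-capturing group); then the literal 'p1', then one or more of a character in [p-t], then 1 to 4 of a character in [0-2] (captured).
Scanning left to right: at [0:17] match 'hr73whup1ssttq120', groups = ('hr7', 'p1ssttq120'); at [19:35] match '73w00p1rpqsp2112', groups = ('7', 'p1rpqsp2112').
Multiple groups make `findall` return tuples — one 2-tuple for each match.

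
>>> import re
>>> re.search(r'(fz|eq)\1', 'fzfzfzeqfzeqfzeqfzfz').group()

A backreference is literal: `\1` must see the identical characters the first group matched.
The match spans [0:4] → 'fzfz'.

'fzfz'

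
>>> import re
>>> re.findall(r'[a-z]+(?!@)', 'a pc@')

['a', 'p']

The negative lookahead/lookbehind blocks any match where the forbidden context is present.
Scanning left to right: at [0:1] → 'a'; at [2:3] → 'p'.
No capturing groups, so `findall` returns the 2 full match strings.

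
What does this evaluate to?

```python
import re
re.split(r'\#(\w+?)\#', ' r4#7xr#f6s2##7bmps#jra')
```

Matches to split on: at [3:8] → '#7xr#'; at [13:20] → '#7bmps#'.
`re.split` interleaves the captured-group text with the surrounding fragments.

[' r4', '7xr', 'f6s2#', '7bmps', 'jra']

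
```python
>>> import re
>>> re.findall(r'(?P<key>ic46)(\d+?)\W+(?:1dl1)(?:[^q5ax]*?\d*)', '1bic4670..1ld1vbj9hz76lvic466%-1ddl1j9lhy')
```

[]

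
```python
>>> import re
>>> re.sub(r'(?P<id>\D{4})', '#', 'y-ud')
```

'#'

Pattern: exactly 4 of a non-digit (captured as 'id').
Matches: at [0:4] → 'y-ud'.
Each match is replaced by '#'.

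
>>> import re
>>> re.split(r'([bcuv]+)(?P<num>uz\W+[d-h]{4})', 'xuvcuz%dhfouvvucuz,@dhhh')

['xuvcuz%dhfo', 'uvvuc', 'uz,@dhhh', '']

The pattern matches one or more of one of [bcuv] (captured); then the literal 'uz', then one or more of a non-word character, then exactly 4 of a character in [d-h] (captured as 'num').
The group in the pattern means `split` returns the separators' captures alongside the pieces.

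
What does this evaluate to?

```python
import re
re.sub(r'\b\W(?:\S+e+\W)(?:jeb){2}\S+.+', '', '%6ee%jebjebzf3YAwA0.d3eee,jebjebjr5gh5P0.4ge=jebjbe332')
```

'%6ee'

Each match is replaced by ''.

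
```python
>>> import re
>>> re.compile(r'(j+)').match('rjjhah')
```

This matches one or more of a literal 'j' (captured).
`re.match` won't scan ahead — the pattern has to work from the very first character.
Here the pattern fails at index 0, so the call returns None.

None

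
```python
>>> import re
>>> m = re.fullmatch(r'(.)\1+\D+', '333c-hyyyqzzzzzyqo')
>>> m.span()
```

(0, 18)

`\1` is not a pattern — it's the concrete string captured by group 1, re-applied verbatim.
`re.fullmatch` is like wrapping the pattern in `^…$` (in single-line mode).
The match spans [0:18] → '333c-hyyyqzzzzzyqo'.
Captured: group 1 = '3'.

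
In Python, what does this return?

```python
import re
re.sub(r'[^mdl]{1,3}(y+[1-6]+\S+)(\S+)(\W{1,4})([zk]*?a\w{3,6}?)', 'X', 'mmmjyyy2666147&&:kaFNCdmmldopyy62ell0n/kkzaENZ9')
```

This matches 1 to 3 of any character except [mdl]; then one or more of the literal 'y', then one or more of a character in [1-6], then one or more of a non-whitespace character (captured); then one or more of a non-whitespace character (captured); then 1 to 4 of a non-word character (captured); then zero or more of one of [zk] (lazy), then a literal 'a', then 3 to 6 of a word character (lazy) (captured).
Each match is replaced by 'X'.

'mmmX9'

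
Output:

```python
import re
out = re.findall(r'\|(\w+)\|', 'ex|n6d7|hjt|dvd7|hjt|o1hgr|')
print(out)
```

['n6d7', 'dvd7', 'o1hgr']

Walking the string: at [2:8] match '|n6d7|', group 1 = 'n6d7'; at [11:17] match '|dvd7|', group 1 = 'dvd7'; at [20:27] match '|o1hgr|', group 1 = 'o1hgr'.
`findall` collects group 1 from each match (3 total).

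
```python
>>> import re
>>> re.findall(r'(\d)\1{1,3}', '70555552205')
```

['5', '2']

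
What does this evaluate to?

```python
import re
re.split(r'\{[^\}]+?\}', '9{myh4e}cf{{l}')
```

['9', 'cf', '']

Matches to split on: at [1:8] → '{myh4e}'; at [10:14] → '{{l}'.
Splitting on the pattern gives 3 pieces.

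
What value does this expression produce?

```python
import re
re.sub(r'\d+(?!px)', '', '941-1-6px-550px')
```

'--6px-0px'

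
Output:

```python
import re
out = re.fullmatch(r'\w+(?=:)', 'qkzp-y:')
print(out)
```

None

`re.fullmatch` requires the pattern to consume the entire string.
Here the string isn't matched end-to-end, so the call returns None.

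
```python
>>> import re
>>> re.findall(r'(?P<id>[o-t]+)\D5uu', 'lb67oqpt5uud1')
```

['oqp']

This matches one or more of a character in [o-t] (captured as 'id'); then a non-digit, then the literal '5uu'.
Because there's exactly one group, `findall` drops the full match and keeps group 1 from the one hit.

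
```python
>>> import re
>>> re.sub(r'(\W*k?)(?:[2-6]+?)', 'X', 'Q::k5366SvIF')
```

'QXXXXSvIF'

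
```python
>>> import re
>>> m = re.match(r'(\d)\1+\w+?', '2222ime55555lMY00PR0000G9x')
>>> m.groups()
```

('2',)

A backreference is literal: `\1` must see the identical characters the first group matched.
`re.match` won't scan ahead — the pattern has to work from the very first character.
The match spans [0:5] → '2222i'.
Captured: group 1 = '2'.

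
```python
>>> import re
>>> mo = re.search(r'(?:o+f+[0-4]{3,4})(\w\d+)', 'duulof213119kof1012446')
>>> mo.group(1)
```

'19'

Pattern: one or more of a literal 'o', then one or more of a literal 'f', then 3 to 4 of a character in [0-4] (non-capturing group); then a word character, then one or more of a digit (captured).
`search` walks the string left to right and returns the first match it finds.
The match spans [4:12] → 'of213119'.
Captured: group 1 = '19'.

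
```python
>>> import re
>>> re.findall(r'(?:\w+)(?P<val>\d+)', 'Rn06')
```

One capturing group, so `findall` returns just the captured substring from the one match — 1 in all.

['6']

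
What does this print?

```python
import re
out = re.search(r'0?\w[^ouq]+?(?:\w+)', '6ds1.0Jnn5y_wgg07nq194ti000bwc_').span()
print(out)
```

(0, 4)

Pattern: optionally a literal '0', then a word character, then one or more of any character except [ouq] (lazy); then one or more of a word character (non-capturing group).
`re.search` tries every starting position until one works.
The match spans [0:4] → '6ds1'.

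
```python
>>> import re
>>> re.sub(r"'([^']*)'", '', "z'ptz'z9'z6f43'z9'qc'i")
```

Matches: at [1:6] → "'ptz'"; at [8:15] → "'z6f43'"; at [17:21] → "'qc'".
Each match is replaced by ''.

'zz9z9i'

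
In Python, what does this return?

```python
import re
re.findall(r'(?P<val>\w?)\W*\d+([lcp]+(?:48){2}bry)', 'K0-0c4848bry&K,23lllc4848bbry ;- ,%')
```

[('0', 'c4848bry')]

This matches optionally a word character (captured as 'val'); then zero or more of a non-word character, then one or more of a digit; then one or more of one of [lcp], then the literal '48' repeated 2 times, then the literal 'bry' (captured).
Scanning left to right: at [1:12] match '0-0c4848bry', groups = ('0', 'c4848bry').
With 2 capturing groups, `findall` returns a 2-tuple per match.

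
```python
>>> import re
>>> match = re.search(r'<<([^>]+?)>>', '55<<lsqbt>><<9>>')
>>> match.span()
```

(2, 11)

The match spans [2:11] → '<<lsqbt>>'.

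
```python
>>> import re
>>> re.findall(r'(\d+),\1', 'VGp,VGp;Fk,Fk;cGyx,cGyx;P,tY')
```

`\1` has to match the exact text group 1 already captured.
One capturing group, so `findall` returns just the captured substring from each match — 0 in all.
Nothing in the string satisfies the pattern, so the list is empty.

[]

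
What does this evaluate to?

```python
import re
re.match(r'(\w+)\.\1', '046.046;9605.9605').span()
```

After group 1 captures some text, `\1` only succeeds where that same text appears again.
`re.match` won't scan ahead — the pattern has to work from the very first character.
The match spans [0:7] → '046.046'.
Captured: group 1 = '046'.

(0, 7)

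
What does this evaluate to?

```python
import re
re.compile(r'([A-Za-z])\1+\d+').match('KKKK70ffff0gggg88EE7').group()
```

'KKKK70'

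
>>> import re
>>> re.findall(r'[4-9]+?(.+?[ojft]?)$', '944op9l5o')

A non-greedy quantifier consumes as few characters as it can — just enough that the remainder of the pattern still matches from where it stops; whatever follows it matches normally.
With a single group, `findall` returns only what that group captured — 1 item.

['44op9l5o']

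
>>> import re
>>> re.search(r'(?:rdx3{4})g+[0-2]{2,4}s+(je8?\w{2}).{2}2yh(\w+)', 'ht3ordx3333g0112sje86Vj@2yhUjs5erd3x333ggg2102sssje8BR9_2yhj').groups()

The match spans [4:60] → 'rdx3333g0112sje86Vj@2yhUjs5erd3x333ggg2102sssje8BR9_2yhj'.
Captured: group 1 = 'je86V', group 2 = 'Ujs5erd3x333ggg2102sssje8BR9_2yhj'.

('je86V', 'Ujs5erd3x333ggg2102sssje8BR9_2yhj')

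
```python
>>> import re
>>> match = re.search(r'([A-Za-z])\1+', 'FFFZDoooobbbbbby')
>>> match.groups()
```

`\1` is not a pattern — it's the concrete string captured by group 1, re-applied verbatim.
`re.search` tries every starting position until one works.
The match spans [0:3] → 'FFF'.
Captured: group 1 = 'F'.

('F',)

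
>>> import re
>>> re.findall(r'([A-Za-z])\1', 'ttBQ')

A backreference is literal: `\1` must see the identical characters the first group matched.
Scanning left to right: at [0:2] match 'tt', group 1 = 't'.
`findall` collects group 1 from the one match (1 total).

['t']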